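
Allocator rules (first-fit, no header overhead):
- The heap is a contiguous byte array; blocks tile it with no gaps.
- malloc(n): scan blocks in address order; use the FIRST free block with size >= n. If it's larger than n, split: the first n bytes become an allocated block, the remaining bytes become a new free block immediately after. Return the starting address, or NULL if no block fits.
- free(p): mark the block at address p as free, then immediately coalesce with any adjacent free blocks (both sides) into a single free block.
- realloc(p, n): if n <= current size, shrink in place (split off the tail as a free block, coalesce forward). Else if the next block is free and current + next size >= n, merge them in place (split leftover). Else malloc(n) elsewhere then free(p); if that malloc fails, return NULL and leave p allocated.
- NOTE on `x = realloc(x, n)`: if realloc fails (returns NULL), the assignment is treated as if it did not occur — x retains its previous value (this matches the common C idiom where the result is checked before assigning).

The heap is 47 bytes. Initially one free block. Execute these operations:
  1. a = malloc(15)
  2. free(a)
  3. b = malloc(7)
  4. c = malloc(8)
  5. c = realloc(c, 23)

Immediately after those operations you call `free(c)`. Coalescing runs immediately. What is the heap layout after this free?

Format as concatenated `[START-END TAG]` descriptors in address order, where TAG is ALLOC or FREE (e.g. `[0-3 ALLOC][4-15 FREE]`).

Answer: [0-6 ALLOC][7-46 FREE]

Derivation:
Op 1: a = malloc(15) -> a = 0; heap: [0-14 ALLOC][15-46 FREE]
Op 2: free(a) -> (freed a); heap: [0-46 FREE]
Op 3: b = malloc(7) -> b = 0; heap: [0-6 ALLOC][7-46 FREE]
Op 4: c = malloc(8) -> c = 7; heap: [0-6 ALLOC][7-14 ALLOC][15-46 FREE]
Op 5: c = realloc(c, 23) -> c = 7; heap: [0-6 ALLOC][7-29 ALLOC][30-46 FREE]
free(c): c = 7 -> block [7-29 ALLOC]; mark free, coalesce with adjacent free neighbors -> [0-6 ALLOC][7-46 FREE]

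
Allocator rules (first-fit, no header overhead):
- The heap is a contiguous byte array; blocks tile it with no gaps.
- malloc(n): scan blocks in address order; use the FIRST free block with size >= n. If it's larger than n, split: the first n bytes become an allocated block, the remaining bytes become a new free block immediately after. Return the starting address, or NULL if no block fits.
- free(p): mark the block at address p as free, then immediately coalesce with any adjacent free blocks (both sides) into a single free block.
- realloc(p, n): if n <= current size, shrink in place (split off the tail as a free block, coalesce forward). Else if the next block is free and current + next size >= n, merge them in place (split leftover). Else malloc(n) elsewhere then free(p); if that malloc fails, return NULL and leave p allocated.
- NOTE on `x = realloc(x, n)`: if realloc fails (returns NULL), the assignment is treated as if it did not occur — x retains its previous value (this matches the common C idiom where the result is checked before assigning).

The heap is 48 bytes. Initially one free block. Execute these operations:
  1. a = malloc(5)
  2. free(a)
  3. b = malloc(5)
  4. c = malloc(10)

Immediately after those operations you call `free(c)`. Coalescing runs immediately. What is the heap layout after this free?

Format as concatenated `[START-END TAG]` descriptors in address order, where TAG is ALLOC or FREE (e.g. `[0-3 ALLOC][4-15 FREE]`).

Answer: [0-4 ALLOC][5-47 FREE]

Derivation:
Op 1: a = malloc(5) -> a = 0; heap: [0-4 ALLOC][5-47 FREE]
Op 2: free(a) -> (freed a); heap: [0-47 FREE]
Op 3: b = malloc(5) -> b = 0; heap: [0-4 ALLOC][5-47 FREE]
Op 4: c = malloc(10) -> c = 5; heap: [0-4 ALLOC][5-14 ALLOC][15-47 FREE]
free(c): c = 5 -> block [5-14 ALLOC]; mark free, coalesce with adjacent free neighbors -> [0-4 ALLOC][5-47 FREE]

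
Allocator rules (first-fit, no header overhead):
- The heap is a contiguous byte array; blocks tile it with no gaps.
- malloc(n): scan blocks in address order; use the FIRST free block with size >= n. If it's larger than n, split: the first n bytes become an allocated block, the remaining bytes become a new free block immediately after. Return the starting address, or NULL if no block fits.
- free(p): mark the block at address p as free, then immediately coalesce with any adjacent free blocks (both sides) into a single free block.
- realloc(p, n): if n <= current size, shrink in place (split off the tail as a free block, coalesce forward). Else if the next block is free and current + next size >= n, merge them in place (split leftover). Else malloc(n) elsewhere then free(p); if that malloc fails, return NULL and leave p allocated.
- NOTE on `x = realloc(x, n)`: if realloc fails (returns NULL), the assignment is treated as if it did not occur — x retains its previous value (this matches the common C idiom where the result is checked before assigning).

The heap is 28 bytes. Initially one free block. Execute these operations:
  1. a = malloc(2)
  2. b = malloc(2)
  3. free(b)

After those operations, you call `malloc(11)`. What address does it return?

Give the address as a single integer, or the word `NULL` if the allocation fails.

Answer: 2

Derivation:
Op 1: a = malloc(2) -> a = 0; heap: [0-1 ALLOC][2-27 FREE]
Op 2: b = malloc(2) -> b = 2; heap: [0-1 ALLOC][2-3 ALLOC][4-27 FREE]
Op 3: free(b) -> (freed b); heap: [0-1 ALLOC][2-27 FREE]
malloc(11): first-fit scan over [0-1 ALLOC][2-27 FREE] -> 2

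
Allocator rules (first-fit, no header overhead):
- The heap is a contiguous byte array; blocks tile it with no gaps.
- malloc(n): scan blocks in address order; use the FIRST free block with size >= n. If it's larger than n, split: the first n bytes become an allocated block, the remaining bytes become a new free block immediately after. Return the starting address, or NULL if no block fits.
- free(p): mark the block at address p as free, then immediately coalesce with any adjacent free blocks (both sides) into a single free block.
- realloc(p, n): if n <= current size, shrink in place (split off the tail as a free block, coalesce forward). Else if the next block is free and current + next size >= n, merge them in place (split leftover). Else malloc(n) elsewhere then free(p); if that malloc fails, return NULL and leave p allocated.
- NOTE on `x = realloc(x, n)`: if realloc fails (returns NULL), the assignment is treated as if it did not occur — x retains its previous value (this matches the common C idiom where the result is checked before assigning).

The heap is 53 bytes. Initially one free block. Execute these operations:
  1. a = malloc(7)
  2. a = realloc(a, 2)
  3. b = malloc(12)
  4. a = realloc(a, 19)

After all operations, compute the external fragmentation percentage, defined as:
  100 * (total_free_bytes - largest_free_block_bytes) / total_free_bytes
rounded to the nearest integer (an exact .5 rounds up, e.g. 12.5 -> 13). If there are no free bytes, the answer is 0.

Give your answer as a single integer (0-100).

Op 1: a = malloc(7) -> a = 0; heap: [0-6 ALLOC][7-52 FREE]
Op 2: a = realloc(a, 2) -> a = 0; heap: [0-1 ALLOC][2-52 FREE]
Op 3: b = malloc(12) -> b = 2; heap: [0-1 ALLOC][2-13 ALLOC][14-52 FREE]
Op 4: a = realloc(a, 19) -> a = 14; heap: [0-1 FREE][2-13 ALLOC][14-32 ALLOC][33-52 FREE]
Free blocks: [2 20] total_free=22 largest=20 -> 100*(22-20)/22 = 200/22 ≈ 9.091 -> rounds to 9

Answer: 9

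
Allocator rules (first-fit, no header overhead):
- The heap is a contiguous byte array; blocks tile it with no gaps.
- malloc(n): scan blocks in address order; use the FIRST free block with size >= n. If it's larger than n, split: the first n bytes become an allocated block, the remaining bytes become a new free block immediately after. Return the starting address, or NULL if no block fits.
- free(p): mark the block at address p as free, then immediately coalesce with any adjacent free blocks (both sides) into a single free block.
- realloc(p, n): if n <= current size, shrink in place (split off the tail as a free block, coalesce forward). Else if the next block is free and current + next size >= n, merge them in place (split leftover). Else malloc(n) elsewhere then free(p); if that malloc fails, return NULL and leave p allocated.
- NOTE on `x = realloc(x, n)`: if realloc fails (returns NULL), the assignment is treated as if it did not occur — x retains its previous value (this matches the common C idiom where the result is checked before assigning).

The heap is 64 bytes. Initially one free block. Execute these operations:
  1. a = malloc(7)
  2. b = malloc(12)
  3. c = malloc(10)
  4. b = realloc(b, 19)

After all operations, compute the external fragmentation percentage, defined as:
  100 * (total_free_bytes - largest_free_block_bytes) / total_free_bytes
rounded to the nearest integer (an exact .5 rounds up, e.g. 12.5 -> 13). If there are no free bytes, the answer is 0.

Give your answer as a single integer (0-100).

Op 1: a = malloc(7) -> a = 0; heap: [0-6 ALLOC][7-63 FREE]
Op 2: b = malloc(12) -> b = 7; heap: [0-6 ALLOC][7-18 ALLOC][19-63 FREE]
Op 3: c = malloc(10) -> c = 19; heap: [0-6 ALLOC][7-18 ALLOC][19-28 ALLOC][29-63 FREE]
Op 4: b = realloc(b, 19) -> b = 29; heap: [0-6 ALLOC][7-18 FREE][19-28 ALLOC][29-47 ALLOC][48-63 FREE]
Free blocks: [12 16] total_free=28 largest=16 -> 100*(28-16)/28 = 1200/28 ≈ 42.857 -> rounds to 43

Answer: 43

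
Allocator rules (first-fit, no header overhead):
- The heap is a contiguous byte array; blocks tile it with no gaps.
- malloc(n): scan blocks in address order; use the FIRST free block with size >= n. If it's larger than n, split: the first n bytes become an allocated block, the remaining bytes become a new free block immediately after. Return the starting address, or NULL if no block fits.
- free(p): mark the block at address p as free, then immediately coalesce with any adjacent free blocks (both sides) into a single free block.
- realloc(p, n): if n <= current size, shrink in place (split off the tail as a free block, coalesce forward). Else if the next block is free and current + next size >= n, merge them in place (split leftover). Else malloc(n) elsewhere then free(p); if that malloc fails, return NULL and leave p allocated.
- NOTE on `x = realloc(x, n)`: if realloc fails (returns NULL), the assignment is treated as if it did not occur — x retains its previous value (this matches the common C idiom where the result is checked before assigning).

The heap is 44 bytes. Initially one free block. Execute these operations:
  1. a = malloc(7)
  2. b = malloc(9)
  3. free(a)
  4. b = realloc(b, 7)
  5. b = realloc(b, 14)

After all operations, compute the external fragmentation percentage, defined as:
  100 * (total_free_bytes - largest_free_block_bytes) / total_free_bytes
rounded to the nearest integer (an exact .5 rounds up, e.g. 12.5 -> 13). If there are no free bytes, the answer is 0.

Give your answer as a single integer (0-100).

Answer: 23

Derivation:
Op 1: a = malloc(7) -> a = 0; heap: [0-6 ALLOC][7-43 FREE]
Op 2: b = malloc(9) -> b = 7; heap: [0-6 ALLOC][7-15 ALLOC][16-43 FREE]
Op 3: free(a) -> (freed a); heap: [0-6 FREE][7-15 ALLOC][16-43 FREE]
Op 4: b = realloc(b, 7) -> b = 7; heap: [0-6 FREE][7-13 ALLOC][14-43 FREE]
Op 5: b = realloc(b, 14) -> b = 7; heap: [0-6 FREE][7-20 ALLOC][21-43 FREE]
Free blocks: [7 23] total_free=30 largest=23 -> 100*(30-23)/30 = 700/30 ≈ 23.333 -> rounds to 23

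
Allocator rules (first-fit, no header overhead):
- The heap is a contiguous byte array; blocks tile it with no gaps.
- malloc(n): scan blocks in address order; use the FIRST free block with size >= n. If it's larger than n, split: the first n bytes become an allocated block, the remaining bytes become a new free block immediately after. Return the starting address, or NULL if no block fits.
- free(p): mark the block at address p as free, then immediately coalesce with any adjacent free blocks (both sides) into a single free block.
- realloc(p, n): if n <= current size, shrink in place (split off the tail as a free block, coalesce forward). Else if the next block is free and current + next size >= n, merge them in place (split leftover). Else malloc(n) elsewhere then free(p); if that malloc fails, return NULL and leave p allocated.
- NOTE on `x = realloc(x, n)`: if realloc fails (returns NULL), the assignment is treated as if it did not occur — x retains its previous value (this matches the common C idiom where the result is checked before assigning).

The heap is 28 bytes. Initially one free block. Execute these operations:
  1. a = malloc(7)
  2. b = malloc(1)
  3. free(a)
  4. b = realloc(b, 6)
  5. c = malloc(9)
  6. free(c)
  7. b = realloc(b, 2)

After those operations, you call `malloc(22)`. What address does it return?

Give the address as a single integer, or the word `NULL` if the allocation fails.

Op 1: a = malloc(7) -> a = 0; heap: [0-6 ALLOC][7-27 FREE]
Op 2: b = malloc(1) -> b = 7; heap: [0-6 ALLOC][7-7 ALLOC][8-27 FREE]
Op 3: free(a) -> (freed a); heap: [0-6 FREE][7-7 ALLOC][8-27 FREE]
Op 4: b = realloc(b, 6) -> b = 7; heap: [0-6 FREE][7-12 ALLOC][13-27 FREE]
Op 5: c = malloc(9) -> c = 13; heap: [0-6 FREE][7-12 ALLOC][13-21 ALLOC][22-27 FREE]
Op 6: free(c) -> (freed c); heap: [0-6 FREE][7-12 ALLOC][13-27 FREE]
Op 7: b = realloc(b, 2) -> b = 7; heap: [0-6 FREE][7-8 ALLOC][9-27 FREE]
malloc(22): first-fit scan over [0-6 FREE][7-8 ALLOC][9-27 FREE] -> NULL

Answer: NULL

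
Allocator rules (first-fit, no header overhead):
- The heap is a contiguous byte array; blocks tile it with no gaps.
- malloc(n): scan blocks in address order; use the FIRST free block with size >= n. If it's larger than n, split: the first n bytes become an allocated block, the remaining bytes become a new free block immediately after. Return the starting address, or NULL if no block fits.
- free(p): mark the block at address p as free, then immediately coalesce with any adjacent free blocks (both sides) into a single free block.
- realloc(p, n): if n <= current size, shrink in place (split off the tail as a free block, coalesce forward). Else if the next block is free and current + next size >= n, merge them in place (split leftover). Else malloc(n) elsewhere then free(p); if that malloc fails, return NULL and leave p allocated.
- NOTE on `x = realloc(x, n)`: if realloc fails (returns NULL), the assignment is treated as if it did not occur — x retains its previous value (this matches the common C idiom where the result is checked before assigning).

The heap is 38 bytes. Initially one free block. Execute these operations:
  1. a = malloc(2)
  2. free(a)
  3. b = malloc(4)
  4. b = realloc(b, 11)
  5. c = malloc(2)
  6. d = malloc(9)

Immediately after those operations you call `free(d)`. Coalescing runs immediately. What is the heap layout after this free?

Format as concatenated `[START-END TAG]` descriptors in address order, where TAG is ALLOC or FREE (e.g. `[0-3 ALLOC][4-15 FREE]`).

Answer: [0-10 ALLOC][11-12 ALLOC][13-37 FREE]

Derivation:
Op 1: a = malloc(2) -> a = 0; heap: [0-1 ALLOC][2-37 FREE]
Op 2: free(a) -> (freed a); heap: [0-37 FREE]
Op 3: b = malloc(4) -> b = 0; heap: [0-3 ALLOC][4-37 FREE]
Op 4: b = realloc(b, 11) -> b = 0; heap: [0-10 ALLOC][11-37 FREE]
Op 5: c = malloc(2) -> c = 11; heap: [0-10 ALLOC][11-12 ALLOC][13-37 FREE]
Op 6: d = malloc(9) -> d = 13; heap: [0-10 ALLOC][11-12 ALLOC][13-21 ALLOC][22-37 FREE]
free(d): d = 13 -> block [13-21 ALLOC]; mark free, coalesce with adjacent free neighbors -> [0-10 ALLOC][11-12 ALLOC][13-37 FREE]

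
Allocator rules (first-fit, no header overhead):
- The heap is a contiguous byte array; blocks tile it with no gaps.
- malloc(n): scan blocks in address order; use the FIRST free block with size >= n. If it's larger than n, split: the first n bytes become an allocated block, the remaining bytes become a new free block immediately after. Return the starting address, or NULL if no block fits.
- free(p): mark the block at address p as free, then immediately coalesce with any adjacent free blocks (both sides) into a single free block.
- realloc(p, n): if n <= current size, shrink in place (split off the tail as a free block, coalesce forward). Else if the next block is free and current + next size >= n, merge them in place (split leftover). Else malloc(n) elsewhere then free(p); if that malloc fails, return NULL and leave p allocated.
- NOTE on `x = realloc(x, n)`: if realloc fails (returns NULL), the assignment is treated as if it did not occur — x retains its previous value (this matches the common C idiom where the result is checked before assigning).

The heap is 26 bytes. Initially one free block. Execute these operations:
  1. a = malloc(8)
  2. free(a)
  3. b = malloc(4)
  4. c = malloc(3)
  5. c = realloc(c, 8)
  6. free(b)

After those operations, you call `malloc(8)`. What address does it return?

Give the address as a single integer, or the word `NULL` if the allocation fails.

Op 1: a = malloc(8) -> a = 0; heap: [0-7 ALLOC][8-25 FREE]
Op 2: free(a) -> (freed a); heap: [0-25 FREE]
Op 3: b = malloc(4) -> b = 0; heap: [0-3 ALLOC][4-25 FREE]
Op 4: c = malloc(3) -> c = 4; heap: [0-3 ALLOC][4-6 ALLOC][7-25 FREE]
Op 5: c = realloc(c, 8) -> c = 4; heap: [0-3 ALLOC][4-11 ALLOC][12-25 FREE]
Op 6: free(b) -> (freed b); heap: [0-3 FREE][4-11 ALLOC][12-25 FREE]
malloc(8): first-fit scan over [0-3 FREE][4-11 ALLOC][12-25 FREE] -> 12

Answer: 12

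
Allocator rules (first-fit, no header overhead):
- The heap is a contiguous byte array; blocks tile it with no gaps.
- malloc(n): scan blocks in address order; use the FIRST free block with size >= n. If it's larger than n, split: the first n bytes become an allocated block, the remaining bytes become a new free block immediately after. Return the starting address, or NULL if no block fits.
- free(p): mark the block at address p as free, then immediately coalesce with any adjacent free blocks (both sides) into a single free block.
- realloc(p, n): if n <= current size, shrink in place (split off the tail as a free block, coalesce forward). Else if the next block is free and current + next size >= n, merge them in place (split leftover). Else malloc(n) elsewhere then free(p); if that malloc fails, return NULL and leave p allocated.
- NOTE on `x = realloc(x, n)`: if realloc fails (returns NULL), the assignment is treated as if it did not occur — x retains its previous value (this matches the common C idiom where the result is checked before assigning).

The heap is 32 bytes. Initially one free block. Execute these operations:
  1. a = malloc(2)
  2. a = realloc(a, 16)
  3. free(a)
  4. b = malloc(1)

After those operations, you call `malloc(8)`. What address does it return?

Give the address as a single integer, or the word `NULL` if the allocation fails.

Op 1: a = malloc(2) -> a = 0; heap: [0-1 ALLOC][2-31 FREE]
Op 2: a = realloc(a, 16) -> a = 0; heap: [0-15 ALLOC][16-31 FREE]
Op 3: free(a) -> (freed a); heap: [0-31 FREE]
Op 4: b = malloc(1) -> b = 0; heap: [0-0 ALLOC][1-31 FREE]
malloc(8): first-fit scan over [0-0 ALLOC][1-31 FREE] -> 1

Answer: 1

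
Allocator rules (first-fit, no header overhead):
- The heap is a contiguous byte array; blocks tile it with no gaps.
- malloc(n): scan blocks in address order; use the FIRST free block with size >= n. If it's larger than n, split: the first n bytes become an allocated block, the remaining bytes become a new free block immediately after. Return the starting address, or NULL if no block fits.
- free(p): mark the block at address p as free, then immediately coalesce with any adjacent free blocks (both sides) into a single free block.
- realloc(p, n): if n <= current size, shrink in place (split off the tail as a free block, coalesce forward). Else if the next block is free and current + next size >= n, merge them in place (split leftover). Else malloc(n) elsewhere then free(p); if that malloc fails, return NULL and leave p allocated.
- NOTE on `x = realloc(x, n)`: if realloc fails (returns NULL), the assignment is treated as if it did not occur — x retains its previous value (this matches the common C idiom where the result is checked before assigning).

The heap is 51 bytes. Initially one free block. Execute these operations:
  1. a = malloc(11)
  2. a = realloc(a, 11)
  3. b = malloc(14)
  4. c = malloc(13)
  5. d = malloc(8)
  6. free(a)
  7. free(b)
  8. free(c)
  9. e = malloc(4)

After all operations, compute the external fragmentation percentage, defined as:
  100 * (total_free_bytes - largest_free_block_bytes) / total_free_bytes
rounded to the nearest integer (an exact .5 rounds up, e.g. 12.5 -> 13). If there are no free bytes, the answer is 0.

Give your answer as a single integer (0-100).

Op 1: a = malloc(11) -> a = 0; heap: [0-10 ALLOC][11-50 FREE]
Op 2: a = realloc(a, 11) -> a = 0; heap: [0-10 ALLOC][11-50 FREE]
Op 3: b = malloc(14) -> b = 11; heap: [0-10 ALLOC][11-24 ALLOC][25-50 FREE]
Op 4: c = malloc(13) -> c = 25; heap: [0-10 ALLOC][11-24 ALLOC][25-37 ALLOC][38-50 FREE]
Op 5: d = malloc(8) -> d = 38; heap: [0-10 ALLOC][11-24 ALLOC][25-37 ALLOC][38-45 ALLOC][46-50 FREE]
Op 6: free(a) -> (freed a); heap: [0-10 FREE][11-24 ALLOC][25-37 ALLOC][38-45 ALLOC][46-50 FREE]
Op 7: free(b) -> (freed b); heap: [0-24 FREE][25-37 ALLOC][38-45 ALLOC][46-50 FREE]
Op 8: free(c) -> (freed c); heap: [0-37 FREE][38-45 ALLOC][46-50 FREE]
Op 9: e = malloc(4) -> e = 0; heap: [0-3 ALLOC][4-37 FREE][38-45 ALLOC][46-50 FREE]
Free blocks: [34 5] total_free=39 largest=34 -> 100*(39-34)/39 = 500/39 ≈ 12.821 -> rounds to 13

Answer: 13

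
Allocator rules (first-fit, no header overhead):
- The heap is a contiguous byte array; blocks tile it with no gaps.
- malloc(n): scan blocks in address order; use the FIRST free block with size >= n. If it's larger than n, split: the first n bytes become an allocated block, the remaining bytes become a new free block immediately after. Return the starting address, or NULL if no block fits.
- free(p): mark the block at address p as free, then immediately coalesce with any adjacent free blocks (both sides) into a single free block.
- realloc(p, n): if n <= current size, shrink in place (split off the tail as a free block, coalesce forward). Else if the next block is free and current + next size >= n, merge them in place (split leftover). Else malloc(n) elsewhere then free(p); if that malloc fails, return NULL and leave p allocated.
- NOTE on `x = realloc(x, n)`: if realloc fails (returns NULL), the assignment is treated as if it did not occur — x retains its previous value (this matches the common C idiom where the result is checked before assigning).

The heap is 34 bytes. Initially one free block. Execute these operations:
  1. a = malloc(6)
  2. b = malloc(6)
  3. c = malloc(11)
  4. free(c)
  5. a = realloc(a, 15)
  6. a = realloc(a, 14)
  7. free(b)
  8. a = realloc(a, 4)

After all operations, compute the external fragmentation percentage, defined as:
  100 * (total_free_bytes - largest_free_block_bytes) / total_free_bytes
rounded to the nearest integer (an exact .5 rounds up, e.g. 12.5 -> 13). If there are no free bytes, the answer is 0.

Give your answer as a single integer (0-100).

Op 1: a = malloc(6) -> a = 0; heap: [0-5 ALLOC][6-33 FREE]
Op 2: b = malloc(6) -> b = 6; heap: [0-5 ALLOC][6-11 ALLOC][12-33 FREE]
Op 3: c = malloc(11) -> c = 12; heap: [0-5 ALLOC][6-11 ALLOC][12-22 ALLOC][23-33 FREE]
Op 4: free(c) -> (freed c); heap: [0-5 ALLOC][6-11 ALLOC][12-33 FREE]
Op 5: a = realloc(a, 15) -> a = 12; heap: [0-5 FREE][6-11 ALLOC][12-26 ALLOC][27-33 FREE]
Op 6: a = realloc(a, 14) -> a = 12; heap: [0-5 FREE][6-11 ALLOC][12-25 ALLOC][26-33 FREE]
Op 7: free(b) -> (freed b); heap: [0-11 FREE][12-25 ALLOC][26-33 FREE]
Op 8: a = realloc(a, 4) -> a = 12; heap: [0-11 FREE][12-15 ALLOC][16-33 FREE]
Free blocks: [12 18] total_free=30 largest=18 -> 100*(30-18)/30 = 1200/30 = 40

Answer: 40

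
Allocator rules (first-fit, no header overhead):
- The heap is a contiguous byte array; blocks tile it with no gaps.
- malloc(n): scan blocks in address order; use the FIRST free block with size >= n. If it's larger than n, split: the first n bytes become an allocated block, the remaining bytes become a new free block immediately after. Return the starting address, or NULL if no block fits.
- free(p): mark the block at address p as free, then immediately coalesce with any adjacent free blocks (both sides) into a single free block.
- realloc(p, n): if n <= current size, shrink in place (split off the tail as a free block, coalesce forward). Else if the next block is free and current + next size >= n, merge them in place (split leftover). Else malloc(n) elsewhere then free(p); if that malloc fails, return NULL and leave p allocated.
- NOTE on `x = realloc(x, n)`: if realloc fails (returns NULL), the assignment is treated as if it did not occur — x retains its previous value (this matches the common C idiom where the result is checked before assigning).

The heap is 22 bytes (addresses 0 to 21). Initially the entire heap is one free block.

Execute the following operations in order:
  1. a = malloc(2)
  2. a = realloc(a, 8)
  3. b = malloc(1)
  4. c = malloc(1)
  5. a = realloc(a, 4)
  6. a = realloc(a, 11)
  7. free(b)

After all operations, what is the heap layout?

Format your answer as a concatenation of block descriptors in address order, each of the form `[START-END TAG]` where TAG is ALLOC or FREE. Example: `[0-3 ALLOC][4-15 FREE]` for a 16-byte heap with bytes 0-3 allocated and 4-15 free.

Op 1: a = malloc(2) -> a = 0; heap: [0-1 ALLOC][2-21 FREE]
Op 2: a = realloc(a, 8) -> a = 0; heap: [0-7 ALLOC][8-21 FREE]
Op 3: b = malloc(1) -> b = 8; heap: [0-7 ALLOC][8-8 ALLOC][9-21 FREE]
Op 4: c = malloc(1) -> c = 9; heap: [0-7 ALLOC][8-8 ALLOC][9-9 ALLOC][10-21 FREE]
Op 5: a = realloc(a, 4) -> a = 0; heap: [0-3 ALLOC][4-7 FREE][8-8 ALLOC][9-9 ALLOC][10-21 FREE]
Op 6: a = realloc(a, 11) -> a = 10; heap: [0-7 FREE][8-8 ALLOC][9-9 ALLOC][10-20 ALLOC][21-21 FREE]
Op 7: free(b) -> (freed b); heap: [0-8 FREE][9-9 ALLOC][10-20 ALLOC][21-21 FREE]

Answer: [0-8 FREE][9-9 ALLOC][10-20 ALLOC][21-21 FREE]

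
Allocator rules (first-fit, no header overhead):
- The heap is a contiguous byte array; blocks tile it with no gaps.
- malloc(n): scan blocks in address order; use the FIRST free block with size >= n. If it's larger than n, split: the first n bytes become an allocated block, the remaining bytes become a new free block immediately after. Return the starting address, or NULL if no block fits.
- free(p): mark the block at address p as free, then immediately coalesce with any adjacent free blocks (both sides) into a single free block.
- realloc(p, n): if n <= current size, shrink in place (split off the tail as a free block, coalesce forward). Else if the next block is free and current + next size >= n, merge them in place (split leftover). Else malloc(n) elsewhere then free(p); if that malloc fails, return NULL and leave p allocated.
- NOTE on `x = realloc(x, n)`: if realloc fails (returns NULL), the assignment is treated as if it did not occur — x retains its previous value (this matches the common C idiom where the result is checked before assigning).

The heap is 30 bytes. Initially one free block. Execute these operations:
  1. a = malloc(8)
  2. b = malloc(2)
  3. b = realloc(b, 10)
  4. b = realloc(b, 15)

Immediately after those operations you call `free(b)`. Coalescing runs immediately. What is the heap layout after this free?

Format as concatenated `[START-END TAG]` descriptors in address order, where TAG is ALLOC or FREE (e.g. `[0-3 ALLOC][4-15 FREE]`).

Op 1: a = malloc(8) -> a = 0; heap: [0-7 ALLOC][8-29 FREE]
Op 2: b = malloc(2) -> b = 8; heap: [0-7 ALLOC][8-9 ALLOC][10-29 FREE]
Op 3: b = realloc(b, 10) -> b = 8; heap: [0-7 ALLOC][8-17 ALLOC][18-29 FREE]
Op 4: b = realloc(b, 15) -> b = 8; heap: [0-7 ALLOC][8-22 ALLOC][23-29 FREE]
free(b): b = 8 -> block [8-22 ALLOC]; mark free, coalesce with adjacent free neighbors -> [0-7 ALLOC][8-29 FREE]

Answer: [0-7 ALLOC][8-29 FREE]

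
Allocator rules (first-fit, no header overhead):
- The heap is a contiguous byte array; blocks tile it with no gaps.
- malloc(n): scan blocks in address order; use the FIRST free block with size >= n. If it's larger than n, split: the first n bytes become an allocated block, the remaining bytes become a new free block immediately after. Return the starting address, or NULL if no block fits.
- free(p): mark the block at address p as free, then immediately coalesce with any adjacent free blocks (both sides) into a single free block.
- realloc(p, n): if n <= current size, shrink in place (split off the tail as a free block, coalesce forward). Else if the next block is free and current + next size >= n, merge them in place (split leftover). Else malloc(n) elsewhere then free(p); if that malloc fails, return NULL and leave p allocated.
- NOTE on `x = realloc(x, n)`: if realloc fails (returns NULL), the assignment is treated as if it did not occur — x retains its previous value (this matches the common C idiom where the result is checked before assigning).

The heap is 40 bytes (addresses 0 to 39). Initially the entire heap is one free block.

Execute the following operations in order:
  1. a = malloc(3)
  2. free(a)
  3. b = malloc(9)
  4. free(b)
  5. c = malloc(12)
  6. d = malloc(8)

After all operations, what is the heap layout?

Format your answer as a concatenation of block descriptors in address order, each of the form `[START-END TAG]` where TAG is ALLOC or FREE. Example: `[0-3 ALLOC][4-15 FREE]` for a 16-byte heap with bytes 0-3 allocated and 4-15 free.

Answer: [0-11 ALLOC][12-19 ALLOC][20-39 FREE]

Derivation:
Op 1: a = malloc(3) -> a = 0; heap: [0-2 ALLOC][3-39 FREE]
Op 2: free(a) -> (freed a); heap: [0-39 FREE]
Op 3: b = malloc(9) -> b = 0; heap: [0-8 ALLOC][9-39 FREE]
Op 4: free(b) -> (freed b); heap: [0-39 FREE]
Op 5: c = malloc(12) -> c = 0; heap: [0-11 ALLOC][12-39 FREE]
Op 6: d = malloc(8) -> d = 12; heap: [0-11 ALLOC][12-19 ALLOC][20-39 FREE]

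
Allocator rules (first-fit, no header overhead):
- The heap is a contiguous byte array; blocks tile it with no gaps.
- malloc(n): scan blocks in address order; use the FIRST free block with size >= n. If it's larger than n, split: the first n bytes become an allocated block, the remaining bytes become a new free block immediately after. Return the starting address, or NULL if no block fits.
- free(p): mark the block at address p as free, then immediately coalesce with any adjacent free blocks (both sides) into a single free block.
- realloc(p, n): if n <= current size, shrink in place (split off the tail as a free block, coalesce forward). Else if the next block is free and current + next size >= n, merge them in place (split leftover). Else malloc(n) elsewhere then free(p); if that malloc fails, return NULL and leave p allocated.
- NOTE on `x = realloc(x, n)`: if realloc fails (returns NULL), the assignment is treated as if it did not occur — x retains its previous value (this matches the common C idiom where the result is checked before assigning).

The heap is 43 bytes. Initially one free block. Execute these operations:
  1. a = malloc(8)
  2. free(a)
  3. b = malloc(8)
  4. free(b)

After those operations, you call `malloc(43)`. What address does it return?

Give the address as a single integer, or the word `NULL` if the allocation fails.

Answer: 0

Derivation:
Op 1: a = malloc(8) -> a = 0; heap: [0-7 ALLOC][8-42 FREE]
Op 2: free(a) -> (freed a); heap: [0-42 FREE]
Op 3: b = malloc(8) -> b = 0; heap: [0-7 ALLOC][8-42 FREE]
Op 4: free(b) -> (freed b); heap: [0-42 FREE]
malloc(43): first-fit scan over [0-42 FREE] -> 0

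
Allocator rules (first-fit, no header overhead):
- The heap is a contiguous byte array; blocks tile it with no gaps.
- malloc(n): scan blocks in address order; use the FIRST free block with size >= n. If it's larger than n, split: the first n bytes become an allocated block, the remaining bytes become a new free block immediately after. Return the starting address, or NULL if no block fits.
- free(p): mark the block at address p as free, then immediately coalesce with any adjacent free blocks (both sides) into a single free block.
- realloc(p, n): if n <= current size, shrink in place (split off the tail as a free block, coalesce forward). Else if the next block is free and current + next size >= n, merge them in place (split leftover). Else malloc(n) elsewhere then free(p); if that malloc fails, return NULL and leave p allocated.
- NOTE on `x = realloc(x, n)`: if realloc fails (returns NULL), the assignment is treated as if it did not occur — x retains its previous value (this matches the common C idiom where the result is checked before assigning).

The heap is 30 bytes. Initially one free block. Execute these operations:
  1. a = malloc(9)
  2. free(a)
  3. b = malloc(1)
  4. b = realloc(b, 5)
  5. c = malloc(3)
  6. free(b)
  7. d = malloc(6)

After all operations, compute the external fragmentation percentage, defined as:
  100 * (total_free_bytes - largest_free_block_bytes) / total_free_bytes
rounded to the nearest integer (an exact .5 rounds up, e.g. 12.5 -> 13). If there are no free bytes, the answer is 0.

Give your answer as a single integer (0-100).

Op 1: a = malloc(9) -> a = 0; heap: [0-8 ALLOC][9-29 FREE]
Op 2: free(a) -> (freed a); heap: [0-29 FREE]
Op 3: b = malloc(1) -> b = 0; heap: [0-0 ALLOC][1-29 FREE]
Op 4: b = realloc(b, 5) -> b = 0; heap: [0-4 ALLOC][5-29 FREE]
Op 5: c = malloc(3) -> c = 5; heap: [0-4 ALLOC][5-7 ALLOC][8-29 FREE]
Op 6: free(b) -> (freed b); heap: [0-4 FREE][5-7 ALLOC][8-29 FREE]
Op 7: d = malloc(6) -> d = 8; heap: [0-4 FREE][5-7 ALLOC][8-13 ALLOC][14-29 FREE]
Free blocks: [5 16] total_free=21 largest=16 -> 100*(21-16)/21 = 500/21 ≈ 23.810 -> rounds to 24

Answer: 24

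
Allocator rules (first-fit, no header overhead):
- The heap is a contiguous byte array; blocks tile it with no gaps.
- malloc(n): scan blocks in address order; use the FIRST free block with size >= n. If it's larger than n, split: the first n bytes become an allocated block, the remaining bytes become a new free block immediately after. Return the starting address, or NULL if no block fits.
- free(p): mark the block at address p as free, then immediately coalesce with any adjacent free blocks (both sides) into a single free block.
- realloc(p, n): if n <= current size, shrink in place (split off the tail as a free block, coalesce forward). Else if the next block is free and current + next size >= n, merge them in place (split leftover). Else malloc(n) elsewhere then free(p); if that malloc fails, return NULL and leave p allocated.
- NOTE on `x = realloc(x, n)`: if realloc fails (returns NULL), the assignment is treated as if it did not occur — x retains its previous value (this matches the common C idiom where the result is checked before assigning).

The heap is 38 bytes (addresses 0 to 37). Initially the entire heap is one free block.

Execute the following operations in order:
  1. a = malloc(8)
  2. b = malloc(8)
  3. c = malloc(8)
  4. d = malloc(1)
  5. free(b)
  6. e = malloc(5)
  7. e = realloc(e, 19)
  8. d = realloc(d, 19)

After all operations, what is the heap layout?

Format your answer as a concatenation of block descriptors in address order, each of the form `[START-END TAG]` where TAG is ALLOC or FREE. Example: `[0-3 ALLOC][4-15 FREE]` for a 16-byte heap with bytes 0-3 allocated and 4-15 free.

Op 1: a = malloc(8) -> a = 0; heap: [0-7 ALLOC][8-37 FREE]
Op 2: b = malloc(8) -> b = 8; heap: [0-7 ALLOC][8-15 ALLOC][16-37 FREE]
Op 3: c = malloc(8) -> c = 16; heap: [0-7 ALLOC][8-15 ALLOC][16-23 ALLOC][24-37 FREE]
Op 4: d = malloc(1) -> d = 24; heap: [0-7 ALLOC][8-15 ALLOC][16-23 ALLOC][24-24 ALLOC][25-37 FREE]
Op 5: free(b) -> (freed b); heap: [0-7 ALLOC][8-15 FREE][16-23 ALLOC][24-24 ALLOC][25-37 FREE]
Op 6: e = malloc(5) -> e = 8; heap: [0-7 ALLOC][8-12 ALLOC][13-15 FREE][16-23 ALLOC][24-24 ALLOC][25-37 FREE]
Op 7: e = realloc(e, 19) -> NULL (e unchanged); heap: [0-7 ALLOC][8-12 ALLOC][13-15 FREE][16-23 ALLOC][24-24 ALLOC][25-37 FREE]
Op 8: d = realloc(d, 19) -> NULL (d unchanged); heap: [0-7 ALLOC][8-12 ALLOC][13-15 FREE][16-23 ALLOC][24-24 ALLOC][25-37 FREE]

Answer: [0-7 ALLOC][8-12 ALLOC][13-15 FREE][16-23 ALLOC][24-24 ALLOC][25-37 FREE]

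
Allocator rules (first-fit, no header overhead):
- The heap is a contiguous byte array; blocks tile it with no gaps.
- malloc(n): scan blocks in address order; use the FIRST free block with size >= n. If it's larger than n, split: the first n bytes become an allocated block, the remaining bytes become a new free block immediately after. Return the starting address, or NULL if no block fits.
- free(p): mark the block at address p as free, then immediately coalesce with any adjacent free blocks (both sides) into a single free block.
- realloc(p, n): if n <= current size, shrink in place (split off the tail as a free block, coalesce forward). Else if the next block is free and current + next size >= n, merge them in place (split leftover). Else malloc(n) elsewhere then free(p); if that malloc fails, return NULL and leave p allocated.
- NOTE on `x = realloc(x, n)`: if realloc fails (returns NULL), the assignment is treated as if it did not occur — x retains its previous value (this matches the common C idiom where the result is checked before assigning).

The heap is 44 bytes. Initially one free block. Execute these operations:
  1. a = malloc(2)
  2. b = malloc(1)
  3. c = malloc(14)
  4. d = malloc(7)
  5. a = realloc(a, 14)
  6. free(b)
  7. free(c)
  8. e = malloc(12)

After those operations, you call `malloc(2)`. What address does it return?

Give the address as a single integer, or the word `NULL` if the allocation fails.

Op 1: a = malloc(2) -> a = 0; heap: [0-1 ALLOC][2-43 FREE]
Op 2: b = malloc(1) -> b = 2; heap: [0-1 ALLOC][2-2 ALLOC][3-43 FREE]
Op 3: c = malloc(14) -> c = 3; heap: [0-1 ALLOC][2-2 ALLOC][3-16 ALLOC][17-43 FREE]
Op 4: d = malloc(7) -> d = 17; heap: [0-1 ALLOC][2-2 ALLOC][3-16 ALLOC][17-23 ALLOC][24-43 FREE]
Op 5: a = realloc(a, 14) -> a = 24; heap: [0-1 FREE][2-2 ALLOC][3-16 ALLOC][17-23 ALLOC][24-37 ALLOC][38-43 FREE]
Op 6: free(b) -> (freed b); heap: [0-2 FREE][3-16 ALLOC][17-23 ALLOC][24-37 ALLOC][38-43 FREE]
Op 7: free(c) -> (freed c); heap: [0-16 FREE][17-23 ALLOC][24-37 ALLOC][38-43 FREE]
Op 8: e = malloc(12) -> e = 0; heap: [0-11 ALLOC][12-16 FREE][17-23 ALLOC][24-37 ALLOC][38-43 FREE]
malloc(2): first-fit scan over [0-11 ALLOC][12-16 FREE][17-23 ALLOC][24-37 ALLOC][38-43 FREE] -> 12

Answer: 12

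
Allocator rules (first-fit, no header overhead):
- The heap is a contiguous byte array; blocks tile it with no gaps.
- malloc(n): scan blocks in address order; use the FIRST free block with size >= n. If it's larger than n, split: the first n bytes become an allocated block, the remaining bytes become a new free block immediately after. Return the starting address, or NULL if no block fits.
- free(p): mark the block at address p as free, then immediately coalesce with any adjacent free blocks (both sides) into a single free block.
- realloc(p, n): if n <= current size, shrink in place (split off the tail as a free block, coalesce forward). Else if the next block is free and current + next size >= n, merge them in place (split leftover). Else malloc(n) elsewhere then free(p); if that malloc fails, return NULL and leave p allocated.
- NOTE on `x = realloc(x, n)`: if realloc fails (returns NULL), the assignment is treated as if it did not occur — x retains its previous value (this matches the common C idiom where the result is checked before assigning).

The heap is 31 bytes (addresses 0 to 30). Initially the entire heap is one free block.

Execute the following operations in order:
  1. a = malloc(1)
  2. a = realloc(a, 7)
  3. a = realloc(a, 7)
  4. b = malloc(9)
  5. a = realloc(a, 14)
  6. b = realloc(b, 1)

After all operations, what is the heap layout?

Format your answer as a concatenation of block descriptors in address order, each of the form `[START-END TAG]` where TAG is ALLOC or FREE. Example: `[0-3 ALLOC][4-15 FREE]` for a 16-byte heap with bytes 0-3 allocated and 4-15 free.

Op 1: a = malloc(1) -> a = 0; heap: [0-0 ALLOC][1-30 FREE]
Op 2: a = realloc(a, 7) -> a = 0; heap: [0-6 ALLOC][7-30 FREE]
Op 3: a = realloc(a, 7) -> a = 0; heap: [0-6 ALLOC][7-30 FREE]
Op 4: b = malloc(9) -> b = 7; heap: [0-6 ALLOC][7-15 ALLOC][16-30 FREE]
Op 5: a = realloc(a, 14) -> a = 16; heap: [0-6 FREE][7-15 ALLOC][16-29 ALLOC][30-30 FREE]
Op 6: b = realloc(b, 1) -> b = 7; heap: [0-6 FREE][7-7 ALLOC][8-15 FREE][16-29 ALLOC][30-30 FREE]

Answer: [0-6 FREE][7-7 ALLOC][8-15 FREE][16-29 ALLOC][30-30 FREE]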